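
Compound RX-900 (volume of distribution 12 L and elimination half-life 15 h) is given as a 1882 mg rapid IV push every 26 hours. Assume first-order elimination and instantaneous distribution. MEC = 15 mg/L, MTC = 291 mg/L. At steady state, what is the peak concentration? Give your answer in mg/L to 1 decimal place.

τ/t½ = 26/15 ≈ 1.7333, so fraction remaining f = (1/2)^(26/15) ≈ 0.3008.
Accumulation ratio R = 1/(1 − f) ≈ 1/0.6992 ≈ 1.4302.
Each bolus raises the concentration by D/Vd = 1882/12 ≈ 156.833 mg/L.
Steady-state peak Cmax,ss = C₀·R ≈ 156.833 × 1.4302 ≈ 224.303 mg/L.
Peak 224.3 mg/L vs MTC 291 mg/L: below toxic threshold.

224.3 mg/L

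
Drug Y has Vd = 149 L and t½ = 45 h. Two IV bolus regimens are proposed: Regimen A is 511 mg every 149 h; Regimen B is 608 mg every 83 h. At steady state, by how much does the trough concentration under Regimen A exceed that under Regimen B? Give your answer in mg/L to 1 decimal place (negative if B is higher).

Regimen A: f = (1/2)^(149/45) ≈ 0.1008; Cmin,ss = (511/149)·f/(1−f) ≈ 0.384 mg/L.
Regimen B: f = (1/2)^(83/45) ≈ 0.2785; Cmin,ss = (608/149)·f/(1−f) ≈ 1.575 mg/L.
Difference ≈ 0.384 − 1.575 ≈ -1.191 mg/L.

-1.2 mg/L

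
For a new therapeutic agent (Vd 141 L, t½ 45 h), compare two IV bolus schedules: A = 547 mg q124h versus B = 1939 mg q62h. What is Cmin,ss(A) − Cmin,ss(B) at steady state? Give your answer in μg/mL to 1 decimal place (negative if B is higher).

Regimen A: f = (1/2)^(124/45) ≈ 0.1481; Cmin,ss = (547/141)·f/(1−f) ≈ 0.674 μg/mL.
Regimen B: f = (1/2)^(62/45) ≈ 0.3848; Cmin,ss = (1939/141)·f/(1−f) ≈ 8.602 μg/mL.
Difference ≈ 0.674 − 8.602 ≈ -7.928 μg/mL.

-7.9 μg/mL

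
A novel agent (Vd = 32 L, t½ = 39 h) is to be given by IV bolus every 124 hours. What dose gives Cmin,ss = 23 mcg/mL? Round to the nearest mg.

τ/t½ = 124/39 ≈ 3.1795, so f = (1/2)^(124/39) ≈ 0.110377.
Cmin,ss = (D/Vd)·f/(1−f), so D = Cmin,ss·Vd·(1−f)/f.
D = 23 × 32 × (1−f)/f ≈ 23 × 32 × 8.05986 ≈ 5932.06 mg.

5932 mg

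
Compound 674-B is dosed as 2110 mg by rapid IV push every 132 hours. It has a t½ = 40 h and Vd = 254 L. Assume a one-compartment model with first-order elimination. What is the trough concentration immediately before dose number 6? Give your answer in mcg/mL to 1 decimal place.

0.9 mcg/mL

f = (1/2)^(τ/t½) = (1/2)^(132/40) ≈ 0.1015.
C₀ = D/Vd = 2110/254 ≈ 8.307 mcg/mL.
Before the 6th dose, 5 doses have been given. Superposition: Cmin = C₀·(f + f² + … + f^5).
≈ 8.307 × (0.1015 + 0.0103 + 0.0010 + 0.0001 + 0.0000) ≈ 8.307 × 0.1129 ≈ 0.938 mcg/mL.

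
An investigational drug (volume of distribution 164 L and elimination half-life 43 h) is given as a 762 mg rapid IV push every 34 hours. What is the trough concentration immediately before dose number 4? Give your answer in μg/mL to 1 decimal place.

f = (1/2)^(τ/t½) = (1/2)^(34/43) ≈ 0.5781.
C₀ = D/Vd = 762/164 ≈ 4.646 μg/mL.
Before the 4th dose, 3 doses have been given. Superposition: Cmin = C₀·(f + f² + … + f^3).
≈ 4.646 × (0.5781 + 0.3342 + 0.1932) ≈ 4.646 × 1.1055 ≈ 5.136 μg/mL.

5.1 μg/mL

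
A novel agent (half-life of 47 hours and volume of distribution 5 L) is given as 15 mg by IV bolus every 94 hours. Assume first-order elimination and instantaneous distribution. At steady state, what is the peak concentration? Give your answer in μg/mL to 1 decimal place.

The dosing interval is 2 half-lives, so f = 2^(−2) = 0.25.
At steady state, R = 1/(1 − 0.25) = 4/3.
Single-dose peak C₀ = D/Vd = 15/5 = 3 μg/mL.
Steady-state peak Cmax,ss = C₀·R = 3 × 4/3 ≈ 4.000 μg/mL.

4.0 μg/mL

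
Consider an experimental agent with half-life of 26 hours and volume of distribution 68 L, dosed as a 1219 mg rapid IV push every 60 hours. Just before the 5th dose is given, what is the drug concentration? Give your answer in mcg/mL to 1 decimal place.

f = (1/2)^(τ/t½) = (1/2)^(60/26) ≈ 0.2020.
C₀ = D/Vd = 1219/68 ≈ 17.926 mcg/mL.
Before the 5th dose, 4 doses have been given. Superposition: Cmin = C₀·(f + f² + … + f^4).
≈ 17.926 × (0.2020 + 0.0408 + 0.0082 + 0.0017) ≈ 17.926 × 0.2527 ≈ 4.530 mcg/mL.

4.5 mcg/mL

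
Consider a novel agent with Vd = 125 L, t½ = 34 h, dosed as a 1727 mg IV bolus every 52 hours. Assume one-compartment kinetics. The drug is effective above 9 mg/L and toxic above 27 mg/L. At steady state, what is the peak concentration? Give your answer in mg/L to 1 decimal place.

k = ln2/t½ = ln2/34 ≈ 0.020387 h⁻¹; fraction remaining f = e^(−kτ) = e^(−0.020387×52) ≈ 0.3464.
Accumulation ratio R = 1/(1 − f) ≈ 1/0.6536 ≈ 1.5300.
Each bolus raises the concentration by D/Vd = 1727/125 ≈ 13.816 mg/L.
Cmax,ss = C₀/(1 − f) ≈ 13.816/0.6536 ≈ 21.138 mg/L.
Peak 21.1 mg/L vs MTC 27 mg/L: below toxic threshold.

21.1 mg/L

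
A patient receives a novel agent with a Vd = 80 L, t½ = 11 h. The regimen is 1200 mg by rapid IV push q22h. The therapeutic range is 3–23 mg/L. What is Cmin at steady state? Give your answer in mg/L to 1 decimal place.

τ = 22 h = 2 half-lives, so f = (1/2)^2 = 0.25.
Accumulation ratio R = 1/(1 − f) = 1/0.75 = 4/3.
Single-dose peak C₀ = D/Vd = 1200/80 = 15 mg/L.
Steady-state peak Cmax,ss = C₀·R = 15 × 4/3 ≈ 20.000 mg/L.
Steady-state trough Cmin,ss = Cmax,ss·f ≈ 20.000 × 0.25 ≈ 5.000 mg/L.
Trough 5.0 mg/L vs MEC 3 mg/L: adequate.

5.0 mg/L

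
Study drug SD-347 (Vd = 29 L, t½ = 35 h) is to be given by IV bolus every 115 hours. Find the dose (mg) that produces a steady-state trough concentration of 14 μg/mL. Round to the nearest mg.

τ/t½ = 115/35 ≈ 3.2857, so f = (1/2)^(115/35) ≈ 0.102542.
Cmin,ss = (D/Vd)·f/(1−f), so D = Cmin,ss·Vd·(1−f)/f.
D = 14 × 29 × (1−f)/f ≈ 14 × 29 × 8.75210 ≈ 3553.35 mg.

3553 mg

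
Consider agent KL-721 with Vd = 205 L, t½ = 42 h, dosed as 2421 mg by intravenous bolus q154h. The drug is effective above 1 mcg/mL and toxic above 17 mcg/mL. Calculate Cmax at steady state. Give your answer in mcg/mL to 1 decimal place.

12.8 mcg/mL

τ/t½ = 154/42 ≈ 3.6667, so fraction remaining f = (1/2)^(154/42) ≈ 0.0787.
At steady state, accumulation factor R = 1/(1 − e^(−kτ)) ≈ 1.0854.
Each bolus raises the concentration by D/Vd = 2421/205 ≈ 11.810 mcg/mL.
Steady-state peak Cmax,ss = C₀·R ≈ 11.810 × 1.0854 ≈ 12.819 mcg/mL.
Peak 12.8 mcg/mL vs MTC 17 mcg/mL: below toxic threshold.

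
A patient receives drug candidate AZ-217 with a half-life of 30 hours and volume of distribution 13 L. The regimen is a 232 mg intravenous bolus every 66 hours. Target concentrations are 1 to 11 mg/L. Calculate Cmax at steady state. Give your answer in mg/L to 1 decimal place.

22.8 mg/L

τ/t½ = 66/30 ≈ 2.2, so fraction remaining f = (1/2)^(66/30) ≈ 0.2176.
At steady state, accumulation factor R = 1/(1 − e^(−kτ)) ≈ 1.2781.
Single-dose peak C₀ = D/Vd = 232/13 ≈ 17.846 mg/L.
Cmax,ss = C₀/(1 − f) ≈ 17.846/0.7824 ≈ 22.809 mg/L.
Peak 22.8 mg/L vs MTC 11 mg/L: exceeds toxic threshold.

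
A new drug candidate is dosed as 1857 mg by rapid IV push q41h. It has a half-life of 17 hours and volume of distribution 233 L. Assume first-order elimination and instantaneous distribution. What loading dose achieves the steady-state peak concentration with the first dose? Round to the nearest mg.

f = (1/2)^(41/17) ≈ 0.187926; accumulation ratio R = 1/(1−f) ≈ 1.23141.
Loading dose to hit Cmax,ss on first dose: D_load = D_maint·R ≈ 1857 × 1.23141 ≈ 2286.73 mg.

2287 mg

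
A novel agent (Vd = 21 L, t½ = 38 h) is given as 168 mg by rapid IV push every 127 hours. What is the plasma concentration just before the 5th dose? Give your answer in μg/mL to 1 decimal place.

f = (1/2)^(τ/t½) = (1/2)^(127/38) ≈ 0.0986.
C₀ = D/Vd = 168/21 ≈ 8.000 μg/mL.
Before the 5th dose, 4 doses have been given. Superposition: Cmin = C₀·(f + f² + … + f^4).
≈ 8.000 × (0.0986 + 0.0097 + 0.0010 + 0.0001) ≈ 8.000 × 0.1094 ≈ 0.875 μg/mL.

0.9 μg/mL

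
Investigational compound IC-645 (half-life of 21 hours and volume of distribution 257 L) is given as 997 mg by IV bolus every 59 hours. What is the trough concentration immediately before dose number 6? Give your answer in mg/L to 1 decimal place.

f = (1/2)^(τ/t½) = (1/2)^(59/21) ≈ 0.1426.
C₀ = D/Vd = 997/257 ≈ 3.879 mg/L.
Before the 6th dose, 5 doses have been given. Superposition: Cmin = C₀·(f + f² + … + f^5).
≈ 3.879 × (0.1426 + 0.0203 + 0.0029 + 0.0004 + 0.0001) ≈ 3.879 × 0.1663 ≈ 0.645 mg/L.

0.6 mg/L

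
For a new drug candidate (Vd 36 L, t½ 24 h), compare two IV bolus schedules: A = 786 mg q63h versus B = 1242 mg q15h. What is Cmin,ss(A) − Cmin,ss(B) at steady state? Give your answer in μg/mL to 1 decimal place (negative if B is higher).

-59.4 μg/mL

Regimen A: f = (1/2)^(63/24) ≈ 0.1621; Cmin,ss = (786/36)·f/(1−f) ≈ 4.224 μg/mL.
Regimen B: f = (1/2)^(15/24) ≈ 0.6484; Cmin,ss = (1242/36)·f/(1−f) ≈ 63.623 μg/mL.
Difference ≈ 4.224 − 63.623 ≈ -59.399 μg/mL.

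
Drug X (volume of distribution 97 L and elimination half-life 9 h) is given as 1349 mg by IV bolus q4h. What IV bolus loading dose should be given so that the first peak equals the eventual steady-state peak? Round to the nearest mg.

5088 mg

f = (1/2)^(4/9) ≈ 0.734867; accumulation ratio R = 1/(1−f) ≈ 3.77169.
Loading dose to hit Cmax,ss on first dose: D_load = D_maint·R ≈ 1349 × 3.77169 ≈ 5088.01 mg.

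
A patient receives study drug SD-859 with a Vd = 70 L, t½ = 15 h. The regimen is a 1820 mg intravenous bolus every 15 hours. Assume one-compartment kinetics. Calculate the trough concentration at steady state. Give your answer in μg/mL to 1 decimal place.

26.0 μg/mL

The dosing interval is 1 half-life, so f = 2^(−1) = 0.5.
Accumulation ratio R = 1/(1 − f) = 1/0.5 = 2/1.
Single-dose peak C₀ = D/Vd = 1820/70 = 26 μg/mL.
Steady-state peak Cmax,ss = C₀·R = 26 × 2/1 ≈ 52.000 μg/mL.
Steady-state trough Cmin,ss = Cmax,ss·f ≈ 52.000 × 0.5 ≈ 26.000 μg/mL.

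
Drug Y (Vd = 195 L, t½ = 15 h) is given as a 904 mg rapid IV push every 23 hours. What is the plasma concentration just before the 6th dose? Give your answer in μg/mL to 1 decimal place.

2.4 μg/mL

f = (1/2)^(τ/t½) = (1/2)^(23/15) ≈ 0.3455.
C₀ = D/Vd = 904/195 ≈ 4.636 μg/mL.
Before the 6th dose, 5 doses have been given. Superposition: Cmin = C₀·(f + f² + … + f^5).
≈ 4.636 × (0.3455 + 0.1194 + 0.0412 + 0.0142 + 0.0049) ≈ 4.636 × 0.5252 ≈ 2.435 μg/mL.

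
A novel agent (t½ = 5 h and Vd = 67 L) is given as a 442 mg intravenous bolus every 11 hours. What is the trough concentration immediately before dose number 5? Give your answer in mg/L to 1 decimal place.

1.8 mg/L

f = (1/2)^(τ/t½) = (1/2)^(11/5) ≈ 0.2176.
C₀ = D/Vd = 442/67 ≈ 6.597 mg/L.
Before the 5th dose, 4 doses have been given. Superposition: Cmin = C₀·(f + f² + … + f^4).
≈ 6.597 × (0.2176 + 0.0473 + 0.0103 + 0.0022) ≈ 6.597 × 0.2774 ≈ 1.830 mg/L.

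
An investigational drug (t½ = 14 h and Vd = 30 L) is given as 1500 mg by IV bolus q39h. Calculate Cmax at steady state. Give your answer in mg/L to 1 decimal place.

k = ln2/t½ = ln2/14 ≈ 0.049511 h⁻¹; fraction remaining f = e^(−kτ) = e^(−0.049511×39) ≈ 0.1450.
Accumulation ratio R = 1/(1 − f) ≈ 1/0.8550 ≈ 1.1696.
Each bolus raises the concentration by D/Vd = 1500/30 ≈ 50.000 mg/L.
Steady-state peak Cmax,ss = C₀·R ≈ 50.000 × 1.1696 ≈ 58.480 mg/L.

58.5 mg/L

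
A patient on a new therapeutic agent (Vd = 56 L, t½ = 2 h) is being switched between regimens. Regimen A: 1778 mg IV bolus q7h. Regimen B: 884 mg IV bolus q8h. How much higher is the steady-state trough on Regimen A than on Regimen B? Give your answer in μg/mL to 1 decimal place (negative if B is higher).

2.0 μg/mL

Regimen A: f = (1/2)^(7/2) ≈ 0.0884; Cmin,ss = (1778/56)·f/(1−f) ≈ 3.079 μg/mL.
Regimen B: f = (1/2)^(8/2) ≈ 0.0625; Cmin,ss = (884/56)·f/(1−f) ≈ 1.052 μg/mL.
Difference ≈ 3.079 − 1.052 ≈ 2.027 μg/mL.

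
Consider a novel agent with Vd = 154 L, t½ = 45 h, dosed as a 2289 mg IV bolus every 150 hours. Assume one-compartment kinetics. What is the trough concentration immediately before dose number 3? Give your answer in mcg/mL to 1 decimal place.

1.6 mcg/mL

f = (1/2)^(τ/t½) = (1/2)^(150/45) ≈ 0.0992.
C₀ = D/Vd = 2289/154 ≈ 14.864 mcg/mL.
Before the 3rd dose, 2 doses have been given. Superposition: Cmin = C₀·(f + f²).
≈ 14.864 × (0.0992 + 0.0098) ≈ 14.864 × 0.1090 ≈ 1.620 mcg/mL.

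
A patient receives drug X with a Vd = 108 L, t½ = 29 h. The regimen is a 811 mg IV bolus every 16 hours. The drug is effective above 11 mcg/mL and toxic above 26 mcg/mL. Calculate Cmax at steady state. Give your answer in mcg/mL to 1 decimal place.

23.6 mcg/mL

k = ln2/t½ = ln2/29 ≈ 0.023902 h⁻¹; fraction remaining f = e^(−kτ) = e^(−0.023902×16) ≈ 0.6822.
Accumulation ratio R = 1/(1 − f) ≈ 1/0.3178 ≈ 3.1466.
Each bolus raises the concentration by D/Vd = 811/108 ≈ 7.509 mcg/mL.
Cmax,ss = C₀/(1 − f) ≈ 7.509/0.3178 ≈ 23.628 mcg/mL.
Peak 23.6 mcg/mL vs MTC 26 mcg/mL: below toxic threshold.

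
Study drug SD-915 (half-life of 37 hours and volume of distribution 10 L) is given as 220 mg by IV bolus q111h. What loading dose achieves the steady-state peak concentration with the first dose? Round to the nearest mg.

f = (1/2)^(111/37) ≈ 0.125000; accumulation ratio R = 1/(1−f) ≈ 1.14286.
Loading dose to hit Cmax,ss on first dose: D_load = D_maint·R ≈ 220 × 1.14286 ≈ 251.43 mg.

251 mg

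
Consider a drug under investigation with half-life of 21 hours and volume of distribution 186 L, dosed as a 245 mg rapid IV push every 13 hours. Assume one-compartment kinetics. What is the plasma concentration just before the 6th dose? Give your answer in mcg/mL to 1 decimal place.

2.2 mcg/mL

f = (1/2)^(τ/t½) = (1/2)^(13/21) ≈ 0.6511.
C₀ = D/Vd = 245/186 ≈ 1.317 mcg/mL.
Before the 6th dose, 5 doses have been given. Superposition: Cmin = C₀·(f + f² + … + f^5).
≈ 1.317 × (0.6511 + 0.4239 + 0.2760 + 0.1797 + 0.1170) ≈ 1.317 × 1.6477 ≈ 2.170 mcg/mL.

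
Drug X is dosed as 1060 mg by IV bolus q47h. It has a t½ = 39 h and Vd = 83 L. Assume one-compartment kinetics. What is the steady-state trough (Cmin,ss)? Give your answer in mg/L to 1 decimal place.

Over one 47-h interval, 47/39 ≈ 1.2051 half-lives elapse, leaving f ≈ 0.4337 of each dose.
Accumulation ratio R = 1/(1 − f) ≈ 1/0.5663 ≈ 1.7658.
Single-dose peak C₀ = D/Vd = 1060/83 ≈ 12.771 mg/L.
Cmax,ss = C₀/(1 − f) ≈ 12.771/0.5663 ≈ 22.552 mg/L.
Steady-state trough Cmin,ss = Cmax,ss·f ≈ 22.552 × 0.4337 ≈ 9.781 mg/L.

9.8 mg/L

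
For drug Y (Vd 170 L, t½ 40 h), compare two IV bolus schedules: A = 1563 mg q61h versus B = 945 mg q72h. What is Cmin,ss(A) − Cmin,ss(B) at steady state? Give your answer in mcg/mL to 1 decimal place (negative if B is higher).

2.7 mcg/mL

Regimen A: f = (1/2)^(61/40) ≈ 0.3475; Cmin,ss = (1563/170)·f/(1−f) ≈ 4.896 mcg/mL.
Regimen B: f = (1/2)^(72/40) ≈ 0.2872; Cmin,ss = (945/170)·f/(1−f) ≈ 2.240 mcg/mL.
Difference ≈ 4.896 − 2.240 ≈ 2.656 mcg/mL.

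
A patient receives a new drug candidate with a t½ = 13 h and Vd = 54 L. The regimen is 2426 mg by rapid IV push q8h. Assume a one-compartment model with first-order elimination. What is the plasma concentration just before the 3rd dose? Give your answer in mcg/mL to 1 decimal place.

48.5 mcg/mL

f = (1/2)^(τ/t½) = (1/2)^(8/13) ≈ 0.6528.
C₀ = D/Vd = 2426/54 ≈ 44.926 mcg/mL.
Before the 3rd dose, 2 doses have been given. Superposition: Cmin = C₀·(f + f²).
≈ 44.926 × (0.6528 + 0.4261) ≈ 44.926 × 1.0789 ≈ 48.471 mcg/mL.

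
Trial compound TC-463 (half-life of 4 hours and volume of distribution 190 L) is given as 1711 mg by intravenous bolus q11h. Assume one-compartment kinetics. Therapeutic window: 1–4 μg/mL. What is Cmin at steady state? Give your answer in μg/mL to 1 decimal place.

1.6 μg/mL

τ/t½ = 11/4 ≈ 2.75, so fraction remaining f = (1/2)^(11/4) ≈ 0.1487.
At steady state, accumulation factor R = 1/(1 − e^(−kτ)) ≈ 1.1747.
Single-dose peak C₀ = D/Vd = 1711/190 ≈ 9.005 μg/mL.
Cmax,ss = C₀/(1 − f) ≈ 9.005/0.8513 ≈ 10.578 μg/mL.
Steady-state trough Cmin,ss = Cmax,ss·f ≈ 10.578 × 0.1487 ≈ 1.573 μg/mL.
Trough 1.6 μg/mL vs MEC 1 μg/mL: adequate.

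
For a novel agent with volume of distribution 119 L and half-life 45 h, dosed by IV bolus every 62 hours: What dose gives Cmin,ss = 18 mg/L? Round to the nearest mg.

τ/t½ = 62/45 ≈ 1.3778, so f = (1/2)^(62/45) ≈ 0.384811.
Cmin,ss = (D/Vd)·f/(1−f), so D = Cmin,ss·Vd·(1−f)/f.
D = 18 × 119 × (1−f)/f ≈ 18 × 119 × 1.59868 ≈ 3424.37 mg.

3424 mg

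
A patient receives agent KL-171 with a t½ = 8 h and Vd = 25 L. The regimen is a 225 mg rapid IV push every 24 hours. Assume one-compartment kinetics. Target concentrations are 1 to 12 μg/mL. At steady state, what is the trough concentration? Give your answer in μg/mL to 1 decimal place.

1.3 μg/mL

τ = 24 h = 3 half-lives, so f = (1/2)^3 = 0.125.
Accumulation ratio R = 1/(1 − f) = 1/0.875 = 8/7.
Single-dose peak C₀ = D/Vd = 225/25 = 9 μg/mL.
Steady-state peak Cmax,ss = C₀·R = 9 × 8/7 ≈ 10.286 μg/mL.
Steady-state trough Cmin,ss = Cmax,ss·f ≈ 10.286 × 0.125 ≈ 1.286 μg/mL.
Trough 1.3 μg/mL vs MEC 1 μg/mL: adequate.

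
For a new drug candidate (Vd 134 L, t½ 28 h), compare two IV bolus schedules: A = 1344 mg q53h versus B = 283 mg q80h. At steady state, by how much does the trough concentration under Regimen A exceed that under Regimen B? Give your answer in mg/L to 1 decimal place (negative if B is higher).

3.4 mg/L

Regimen A: f = (1/2)^(53/28) ≈ 0.2693; Cmin,ss = (1344/134)·f/(1−f) ≈ 3.697 mg/L.
Regimen B: f = (1/2)^(80/28) ≈ 0.1380; Cmin,ss = (283/134)·f/(1−f) ≈ 0.338 mg/L.
Difference ≈ 3.697 − 0.338 ≈ 3.359 mg/L.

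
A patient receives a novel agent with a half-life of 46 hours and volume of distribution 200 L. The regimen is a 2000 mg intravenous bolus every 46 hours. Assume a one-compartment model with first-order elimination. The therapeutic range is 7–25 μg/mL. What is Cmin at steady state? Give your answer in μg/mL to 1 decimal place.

10.0 μg/mL

τ = 46 h = 1 half-life, so f = (1/2)^1 = 0.5.
Accumulation ratio R = 1/(1 − f) = 1/0.5 = 2/1.
Single-dose peak C₀ = D/Vd = 2000/200 = 10 μg/mL.
Steady-state peak Cmax,ss = C₀·R = 10 × 2/1 ≈ 20.000 μg/mL.
Steady-state trough Cmin,ss = Cmax,ss·f ≈ 20.000 × 0.5 ≈ 10.000 μg/mL.
Trough 10.0 μg/mL vs MEC 7 μg/mL: adequate.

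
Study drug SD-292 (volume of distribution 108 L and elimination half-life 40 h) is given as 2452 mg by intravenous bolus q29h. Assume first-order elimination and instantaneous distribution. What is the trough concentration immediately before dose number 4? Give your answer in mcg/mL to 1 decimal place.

27.1 mcg/mL

f = (1/2)^(τ/t½) = (1/2)^(29/40) ≈ 0.6050.
C₀ = D/Vd = 2452/108 ≈ 22.704 mcg/mL.
Before the 4th dose, 3 doses have been given. Superposition: Cmin = C₀·(f + f² + … + f^3).
≈ 22.704 × (0.6050 + 0.3660 + 0.2214) ≈ 22.704 × 1.1924 ≈ 27.072 mcg/mL.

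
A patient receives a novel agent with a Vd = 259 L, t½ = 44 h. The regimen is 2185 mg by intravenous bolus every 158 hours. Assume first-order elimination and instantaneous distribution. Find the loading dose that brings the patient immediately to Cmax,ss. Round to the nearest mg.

f = (1/2)^(158/44) ≈ 0.082991; accumulation ratio R = 1/(1−f) ≈ 1.09050.
Loading dose to hit Cmax,ss on first dose: D_load = D_maint·R ≈ 2185 × 1.09050 ≈ 2382.74 mg.

2383 mg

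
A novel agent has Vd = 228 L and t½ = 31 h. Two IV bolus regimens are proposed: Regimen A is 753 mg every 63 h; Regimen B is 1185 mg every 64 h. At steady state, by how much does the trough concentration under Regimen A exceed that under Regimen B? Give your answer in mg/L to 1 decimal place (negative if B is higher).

-0.6 mg/L

Regimen A: f = (1/2)^(63/31) ≈ 0.2445; Cmin,ss = (753/228)·f/(1−f) ≈ 1.069 mg/L.
Regimen B: f = (1/2)^(64/31) ≈ 0.2391; Cmin,ss = (1185/228)·f/(1−f) ≈ 1.633 mg/L.
Difference ≈ 1.069 − 1.633 ≈ -0.564 mg/L.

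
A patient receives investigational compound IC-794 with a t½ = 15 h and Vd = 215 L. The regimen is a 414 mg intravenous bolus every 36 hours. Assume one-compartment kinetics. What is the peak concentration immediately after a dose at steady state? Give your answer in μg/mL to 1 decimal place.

k = ln2/t½ = ln2/15 ≈ 0.046210 h⁻¹; fraction remaining f = e^(−kτ) = e^(−0.046210×36) ≈ 0.1895.
At steady state, accumulation factor R = 1/(1 − e^(−kτ)) ≈ 1.2338.
Each bolus raises the concentration by D/Vd = 414/215 ≈ 1.926 μg/mL.
Cmax,ss = C₀/(1 − f) ≈ 1.926/0.8105 ≈ 2.376 μg/mL.

2.4 μg/mL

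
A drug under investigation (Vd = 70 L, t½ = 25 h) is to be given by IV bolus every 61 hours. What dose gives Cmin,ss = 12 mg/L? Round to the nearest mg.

3718 mg

τ/t½ = 61/25 ≈ 2.44, so f = (1/2)^(61/25) ≈ 0.184284.
Cmin,ss = (D/Vd)·f/(1−f), so D = Cmin,ss·Vd·(1−f)/f.
D = 12 × 70 × (1−f)/f ≈ 12 × 70 × 4.42641 ≈ 3718.18 mg.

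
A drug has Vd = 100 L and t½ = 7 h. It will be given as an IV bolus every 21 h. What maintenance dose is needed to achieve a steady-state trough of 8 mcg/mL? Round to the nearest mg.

5600 mg

τ/t½ = 21/7 ≈ 3, so f = (1/2)^(21/7) ≈ 0.125000.
Cmin,ss = (D/Vd)·f/(1−f), so D = Cmin,ss·Vd·(1−f)/f.
D = 8 × 100 × (1−f)/f ≈ 8 × 100 × 7.00000 ≈ 5600.00 mg.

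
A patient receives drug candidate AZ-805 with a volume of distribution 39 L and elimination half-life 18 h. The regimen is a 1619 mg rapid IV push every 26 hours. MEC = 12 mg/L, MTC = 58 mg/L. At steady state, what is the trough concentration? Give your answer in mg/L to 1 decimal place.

Over one 26-h interval, 26/18 ≈ 1.4444 half-lives elapse, leaving f ≈ 0.3674 of each dose.
Single-dose peak C₀ = D/Vd = 1619/39 ≈ 41.513 mg/L.
Steady-state trough Cmin,ss = C₀·f/(1−f) ≈ 41.513 × 0.3674/0.6326 ≈ 24.110 mg/L.
Trough 24.1 mg/L vs MEC 12 mg/L: adequate.

24.1 mg/L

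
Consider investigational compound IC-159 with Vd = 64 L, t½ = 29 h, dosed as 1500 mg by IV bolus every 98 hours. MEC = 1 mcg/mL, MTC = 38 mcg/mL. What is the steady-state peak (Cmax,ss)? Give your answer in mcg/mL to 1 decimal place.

25.9 mcg/mL

k = ln2/t½ = ln2/29 ≈ 0.023902 h⁻¹; fraction remaining f = e^(−kτ) = e^(−0.023902×98) ≈ 0.0961.
At steady state, accumulation factor R = 1/(1 − e^(−kτ)) ≈ 1.1063.
Each bolus raises the concentration by D/Vd = 1500/64 ≈ 23.438 mcg/mL.
Cmax,ss = C₀/(1 − f) ≈ 23.438/0.9039 ≈ 25.930 mcg/mL.
Peak 25.9 mcg/mL vs MTC 38 mcg/mL: below toxic threshold.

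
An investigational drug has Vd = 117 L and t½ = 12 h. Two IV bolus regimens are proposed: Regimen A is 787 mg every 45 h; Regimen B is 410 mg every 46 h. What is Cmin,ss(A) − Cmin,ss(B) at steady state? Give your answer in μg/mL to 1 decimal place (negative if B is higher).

0.3 μg/mL

Regimen A: f = (1/2)^(45/12) ≈ 0.0743; Cmin,ss = (787/117)·f/(1−f) ≈ 0.540 μg/mL.
Regimen B: f = (1/2)^(46/12) ≈ 0.0702; Cmin,ss = (410/117)·f/(1−f) ≈ 0.265 μg/mL.
Difference ≈ 0.540 − 0.265 ≈ 0.275 μg/mL.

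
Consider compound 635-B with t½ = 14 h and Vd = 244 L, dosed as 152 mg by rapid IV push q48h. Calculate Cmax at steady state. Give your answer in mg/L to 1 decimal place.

τ/t½ = 48/14 ≈ 3.4286, so fraction remaining f = (1/2)^(48/14) ≈ 0.0929.
Accumulation ratio R = 1/(1 − f) ≈ 1/0.9071 ≈ 1.1024.
Each bolus raises the concentration by D/Vd = 152/244 ≈ 0.623 mg/L.
Steady-state peak Cmax,ss = C₀·R ≈ 0.623 × 1.1024 ≈ 0.687 mg/L.

0.7 mg/L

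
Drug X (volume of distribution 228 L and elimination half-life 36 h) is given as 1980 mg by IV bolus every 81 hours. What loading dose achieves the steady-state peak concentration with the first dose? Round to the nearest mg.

f = (1/2)^(81/36) ≈ 0.210224; accumulation ratio R = 1/(1−f) ≈ 1.26618.
Loading dose to hit Cmax,ss on first dose: D_load = D_maint·R ≈ 1980 × 1.26618 ≈ 2507.04 mg.

2507 mg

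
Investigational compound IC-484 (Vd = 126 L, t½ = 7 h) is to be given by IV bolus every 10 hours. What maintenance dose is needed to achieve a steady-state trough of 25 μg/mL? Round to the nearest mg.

τ/t½ = 10/7 ≈ 1.4286, so f = (1/2)^(10/7) ≈ 0.371499.
Cmin,ss = (D/Vd)·f/(1−f), so D = Cmin,ss·Vd·(1−f)/f.
D = 25 × 126 × (1−f)/f ≈ 25 × 126 × 1.69180 ≈ 5329.17 mg.

5329 mg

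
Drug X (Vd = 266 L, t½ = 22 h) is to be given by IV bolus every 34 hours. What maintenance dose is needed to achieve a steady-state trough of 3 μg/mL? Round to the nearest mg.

1531 mg

τ/t½ = 34/22 ≈ 1.5455, so f = (1/2)^(34/22) ≈ 0.342588.
Cmin,ss = (D/Vd)·f/(1−f), so D = Cmin,ss·Vd·(1−f)/f.
D = 3 × 266 × (1−f)/f ≈ 3 × 266 × 1.91896 ≈ 1531.33 mg.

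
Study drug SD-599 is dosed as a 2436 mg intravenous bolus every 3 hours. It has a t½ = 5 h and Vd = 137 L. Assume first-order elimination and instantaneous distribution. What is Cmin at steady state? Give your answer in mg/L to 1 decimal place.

34.5 mg/L

τ/t½ = 3/5 ≈ 0.6, so fraction remaining f = (1/2)^(3/5) ≈ 0.6598.
Each bolus raises the concentration by D/Vd = 2436/137 ≈ 17.781 mg/L.
Steady-state trough Cmin,ss = C₀·f/(1−f) ≈ 17.781 × 0.6598/0.3402 ≈ 34.485 mg/L.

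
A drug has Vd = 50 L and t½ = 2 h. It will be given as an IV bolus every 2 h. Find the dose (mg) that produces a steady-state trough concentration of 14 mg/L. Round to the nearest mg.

τ/t½ = 2/2 ≈ 1, so f = (1/2)^(2/2) ≈ 0.500000.
Cmin,ss = (D/Vd)·f/(1−f), so D = Cmin,ss·Vd·(1−f)/f.
D = 14 × 50 × (1−f)/f ≈ 14 × 50 × 1.00000 ≈ 700.00 mg.

700 mg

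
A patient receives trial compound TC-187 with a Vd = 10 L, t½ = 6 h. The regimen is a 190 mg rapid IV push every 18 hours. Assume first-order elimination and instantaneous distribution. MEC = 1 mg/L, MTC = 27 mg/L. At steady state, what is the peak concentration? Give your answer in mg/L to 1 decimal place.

The dosing interval is 3 half-lives, so f = 2^(−3) = 0.125.
At steady state, R = 1/(1 − 0.125) = 8/7.
Single-dose peak C₀ = D/Vd = 190/10 = 19 mg/L.
Steady-state peak Cmax,ss = C₀·R = 19 × 8/7 ≈ 21.714 mg/L.
Peak 21.7 mg/L vs MTC 27 mg/L: below toxic threshold.

21.7 mg/L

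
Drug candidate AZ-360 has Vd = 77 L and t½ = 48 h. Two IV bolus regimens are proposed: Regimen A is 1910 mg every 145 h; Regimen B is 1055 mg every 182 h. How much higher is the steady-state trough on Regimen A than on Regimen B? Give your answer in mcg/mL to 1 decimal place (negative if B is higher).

2.4 mcg/mL

Regimen A: f = (1/2)^(145/48) ≈ 0.1232; Cmin,ss = (1910/77)·f/(1−f) ≈ 3.485 mcg/mL.
Regimen B: f = (1/2)^(182/48) ≈ 0.0722; Cmin,ss = (1055/77)·f/(1−f) ≈ 1.066 mcg/mL.
Difference ≈ 3.485 − 1.066 ≈ 2.419 mcg/mL.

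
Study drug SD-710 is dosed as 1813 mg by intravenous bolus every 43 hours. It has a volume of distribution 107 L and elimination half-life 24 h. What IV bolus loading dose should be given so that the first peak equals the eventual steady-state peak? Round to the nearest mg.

2549 mg

f = (1/2)^(43/24) ≈ 0.288838; accumulation ratio R = 1/(1−f) ≈ 1.40615.
Loading dose to hit Cmax,ss on first dose: D_load = D_maint·R ≈ 1813 × 1.40615 ≈ 2549.35 mg.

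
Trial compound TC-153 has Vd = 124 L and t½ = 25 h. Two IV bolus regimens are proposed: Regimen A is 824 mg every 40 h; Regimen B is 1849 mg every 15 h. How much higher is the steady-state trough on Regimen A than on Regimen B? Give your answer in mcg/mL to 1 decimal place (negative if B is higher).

Regimen A: f = (1/2)^(40/25) ≈ 0.3299; Cmin,ss = (824/124)·f/(1−f) ≈ 3.272 mcg/mL.
Regimen B: f = (1/2)^(15/25) ≈ 0.6598; Cmin,ss = (1849/124)·f/(1−f) ≈ 28.920 mcg/mL.
Difference ≈ 3.272 − 28.920 ≈ -25.648 mcg/mL.

-25.6 mcg/mL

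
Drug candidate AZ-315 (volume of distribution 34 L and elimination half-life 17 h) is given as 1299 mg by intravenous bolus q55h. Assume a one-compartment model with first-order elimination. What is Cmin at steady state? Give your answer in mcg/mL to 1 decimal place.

4.5 mcg/mL

k = ln2/t½ = ln2/17 ≈ 0.040773 h⁻¹; fraction remaining f = e^(−kτ) = e^(−0.040773×55) ≈ 0.1062.
At steady state, accumulation factor R = 1/(1 − e^(−kτ)) ≈ 1.1188.
Each bolus raises the concentration by D/Vd = 1299/34 ≈ 38.206 mcg/mL.
Cmax,ss = C₀/(1 − f) ≈ 38.206/0.8938 ≈ 42.746 mcg/mL.
One interval later, Cmin,ss = Cmax,ss·e^(−kτ) ≈ 42.746 × 0.1062 ≈ 4.540 mcg/mL.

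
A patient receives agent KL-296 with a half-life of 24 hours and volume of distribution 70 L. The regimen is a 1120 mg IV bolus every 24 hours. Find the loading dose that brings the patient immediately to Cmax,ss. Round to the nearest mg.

f = (1/2)^(24/24) ≈ 0.500000; accumulation ratio R = 1/(1−f) ≈ 2.00000.
Loading dose to hit Cmax,ss on first dose: D_load = D_maint·R ≈ 1120 × 2.00000 ≈ 2240.00 mg.

2240 mg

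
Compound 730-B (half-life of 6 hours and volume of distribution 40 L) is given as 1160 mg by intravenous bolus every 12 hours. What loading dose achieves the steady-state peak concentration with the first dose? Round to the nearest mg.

f = (1/2)^(12/6) ≈ 0.250000; accumulation ratio R = 1/(1−f) ≈ 1.33333.
Loading dose to hit Cmax,ss on first dose: D_load = D_maint·R ≈ 1160 × 1.33333 ≈ 1546.66 mg.

1547 mg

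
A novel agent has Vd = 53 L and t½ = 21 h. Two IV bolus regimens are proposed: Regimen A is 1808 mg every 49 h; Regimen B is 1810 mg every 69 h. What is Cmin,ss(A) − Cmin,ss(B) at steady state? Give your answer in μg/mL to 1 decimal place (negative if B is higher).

4.5 μg/mL

Regimen A: f = (1/2)^(49/21) ≈ 0.1984; Cmin,ss = (1808/53)·f/(1−f) ≈ 8.443 μg/mL.
Regimen B: f = (1/2)^(69/21) ≈ 0.1025; Cmin,ss = (1810/53)·f/(1−f) ≈ 3.900 μg/mL.
Difference ≈ 8.443 − 3.900 ≈ 4.543 μg/mL.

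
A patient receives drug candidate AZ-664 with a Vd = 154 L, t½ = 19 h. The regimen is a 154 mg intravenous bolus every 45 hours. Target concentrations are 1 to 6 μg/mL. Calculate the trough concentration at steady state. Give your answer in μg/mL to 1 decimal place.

0.2 μg/mL

τ/t½ = 45/19 ≈ 2.3684, so fraction remaining f = (1/2)^(45/19) ≈ 0.1937.
At steady state, accumulation factor R = 1/(1 − e^(−kτ)) ≈ 1.2402.
Single-dose peak C₀ = D/Vd = 154/154 ≈ 1.000 μg/mL.
Cmax,ss = C₀/(1 − f) ≈ 1.000/0.8063 ≈ 1.240 μg/mL.
One interval later, Cmin,ss = Cmax,ss·e^(−kτ) ≈ 1.240 × 0.1937 ≈ 0.240 μg/mL.
Trough 0.2 μg/mL vs MEC 1 μg/mL: subtherapeutic.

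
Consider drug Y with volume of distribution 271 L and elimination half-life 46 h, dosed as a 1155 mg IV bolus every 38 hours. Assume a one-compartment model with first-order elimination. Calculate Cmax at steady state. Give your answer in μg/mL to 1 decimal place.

k = ln2/t½ = ln2/46 ≈ 0.015068 h⁻¹; fraction remaining f = e^(−kτ) = e^(−0.015068×38) ≈ 0.5641.
At steady state, accumulation factor R = 1/(1 − e^(−kτ)) ≈ 2.2941.
Each bolus raises the concentration by D/Vd = 1155/271 ≈ 4.262 μg/mL.
Steady-state peak Cmax,ss = C₀·R ≈ 4.262 × 2.2941 ≈ 9.777 μg/mL.

9.8 μg/mL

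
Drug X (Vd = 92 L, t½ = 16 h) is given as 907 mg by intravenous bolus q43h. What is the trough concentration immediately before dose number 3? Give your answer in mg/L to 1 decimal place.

1.8 mg/L

f = (1/2)^(τ/t½) = (1/2)^(43/16) ≈ 0.1552.
C₀ = D/Vd = 907/92 ≈ 9.859 mg/L.
Before the 3rd dose, 2 doses have been given. Superposition: Cmin = C₀·(f + f²).
≈ 9.859 × (0.1552 + 0.0241) ≈ 9.859 × 0.1793 ≈ 1.768 mg/L.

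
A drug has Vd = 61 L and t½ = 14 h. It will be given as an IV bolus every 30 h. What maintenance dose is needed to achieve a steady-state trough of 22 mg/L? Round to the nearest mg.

τ/t½ = 30/14 ≈ 2.1429, so f = (1/2)^(30/14) ≈ 0.226431.
Cmin,ss = (D/Vd)·f/(1−f), so D = Cmin,ss·Vd·(1−f)/f.
D = 22 × 61 × (1−f)/f ≈ 22 × 61 × 3.41636 ≈ 4584.76 mg.

4585 mg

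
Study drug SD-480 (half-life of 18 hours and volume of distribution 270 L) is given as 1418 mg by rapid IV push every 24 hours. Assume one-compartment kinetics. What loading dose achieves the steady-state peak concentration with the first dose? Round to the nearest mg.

2351 mg

f = (1/2)^(24/18) ≈ 0.396850; accumulation ratio R = 1/(1−f) ≈ 1.65796.
Loading dose to hit Cmax,ss on first dose: D_load = D_maint·R ≈ 1418 × 1.65796 ≈ 2350.99 mg.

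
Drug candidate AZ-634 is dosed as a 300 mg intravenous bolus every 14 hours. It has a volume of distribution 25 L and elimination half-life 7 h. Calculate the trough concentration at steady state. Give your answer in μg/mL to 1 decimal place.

4.0 μg/mL

τ = 14 h = 2 half-lives, so f = (1/2)^2 = 0.25.
At steady state, R = 1/(1 − 0.25) = 4/3.
Single-dose peak C₀ = D/Vd = 300/25 = 12 μg/mL.
Steady-state peak Cmax,ss = C₀·R = 12 × 4/3 ≈ 16.000 μg/mL.
Steady-state trough Cmin,ss = Cmax,ss·f ≈ 16.000 × 0.25 ≈ 4.000 μg/mL.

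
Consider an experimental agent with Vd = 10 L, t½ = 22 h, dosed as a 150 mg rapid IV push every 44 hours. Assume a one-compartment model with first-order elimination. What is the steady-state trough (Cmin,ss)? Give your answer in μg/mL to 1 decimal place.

5.0 μg/mL

The dosing interval is 2 half-lives, so f = 2^(−2) = 0.25.
At steady state, R = 1/(1 − 0.25) = 4/3.
Single-dose peak C₀ = D/Vd = 150/10 = 15 μg/mL.
Steady-state peak Cmax,ss = C₀·R = 15 × 4/3 ≈ 20.000 μg/mL.
Steady-state trough Cmin,ss = Cmax,ss·f ≈ 20.000 × 0.25 ≈ 5.000 μg/mL.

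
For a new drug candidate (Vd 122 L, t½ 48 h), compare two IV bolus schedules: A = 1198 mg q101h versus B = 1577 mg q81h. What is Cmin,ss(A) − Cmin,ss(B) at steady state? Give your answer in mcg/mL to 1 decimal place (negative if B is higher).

-2.8 mcg/mL

Regimen A: f = (1/2)^(101/48) ≈ 0.2326; Cmin,ss = (1198/122)·f/(1−f) ≈ 2.976 mcg/mL.
Regimen B: f = (1/2)^(81/48) ≈ 0.3105; Cmin,ss = (1577/122)·f/(1−f) ≈ 5.821 mcg/mL.
Difference ≈ 2.976 − 5.821 ≈ -2.845 mcg/mL.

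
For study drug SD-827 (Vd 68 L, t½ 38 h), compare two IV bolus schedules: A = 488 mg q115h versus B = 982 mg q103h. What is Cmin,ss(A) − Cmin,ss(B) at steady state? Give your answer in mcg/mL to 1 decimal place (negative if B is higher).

-1.6 mcg/mL

Regimen A: f = (1/2)^(115/38) ≈ 0.1227; Cmin,ss = (488/68)·f/(1−f) ≈ 1.004 mcg/mL.
Regimen B: f = (1/2)^(103/38) ≈ 0.1528; Cmin,ss = (982/68)·f/(1−f) ≈ 2.605 mcg/mL.
Difference ≈ 1.004 − 2.605 ≈ -1.601 mcg/mL.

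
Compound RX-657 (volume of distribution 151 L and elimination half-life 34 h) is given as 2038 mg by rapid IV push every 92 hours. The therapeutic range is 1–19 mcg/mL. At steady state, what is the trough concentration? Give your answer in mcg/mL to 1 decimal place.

2.4 mcg/mL

Over one 92-h interval, 92/34 ≈ 2.7059 half-lives elapse, leaving f ≈ 0.1533 of each dose.
Each bolus raises the concentration by D/Vd = 2038/151 ≈ 13.497 mcg/mL.
Steady-state trough Cmin,ss = C₀·f/(1−f) ≈ 13.497 × 0.1533/0.8467 ≈ 2.444 mcg/mL.
Trough 2.4 mcg/mL vs MEC 1 mcg/mL: adequate.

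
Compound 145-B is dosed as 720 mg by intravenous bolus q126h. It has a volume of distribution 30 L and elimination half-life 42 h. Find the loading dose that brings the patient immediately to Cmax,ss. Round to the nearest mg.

f = (1/2)^(126/42) ≈ 0.125000; accumulation ratio R = 1/(1−f) ≈ 1.14286.
Loading dose to hit Cmax,ss on first dose: D_load = D_maint·R ≈ 720 × 1.14286 ≈ 822.86 mg.

823 mg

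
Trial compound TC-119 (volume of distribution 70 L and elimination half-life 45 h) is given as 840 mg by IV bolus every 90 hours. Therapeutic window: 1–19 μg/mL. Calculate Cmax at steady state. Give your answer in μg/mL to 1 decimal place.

16.0 μg/mL

The dosing interval is 2 half-lives, so f = 2^(−2) = 0.25.
At steady state, R = 1/(1 − 0.25) = 4/3.
Single-dose peak C₀ = D/Vd = 840/70 = 12 μg/mL.
Steady-state peak Cmax,ss = C₀·R = 12 × 4/3 ≈ 16.000 μg/mL.
Peak 16.0 μg/mL vs MTC 19 μg/mL: below toxic threshold.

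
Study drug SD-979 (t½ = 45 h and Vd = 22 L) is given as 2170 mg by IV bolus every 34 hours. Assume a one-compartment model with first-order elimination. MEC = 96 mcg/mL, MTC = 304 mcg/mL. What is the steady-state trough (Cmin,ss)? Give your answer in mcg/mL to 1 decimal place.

τ/t½ = 34/45 ≈ 0.75556, so fraction remaining f = (1/2)^(34/45) ≈ 0.5923.
Each bolus raises the concentration by D/Vd = 2170/22 ≈ 98.636 mcg/mL.
Steady-state trough Cmin,ss = C₀·f/(1−f) ≈ 98.636 × 0.5923/0.4077 ≈ 143.297 mcg/mL.
Trough 143.3 mcg/mL vs MEC 96 mcg/mL: adequate.

143.3 mcg/mL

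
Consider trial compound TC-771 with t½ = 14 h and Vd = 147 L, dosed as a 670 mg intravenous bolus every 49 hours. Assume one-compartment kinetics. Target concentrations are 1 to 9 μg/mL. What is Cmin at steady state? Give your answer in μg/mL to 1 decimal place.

τ/t½ = 49/14 ≈ 3.5, so fraction remaining f = (1/2)^(49/14) ≈ 0.0884.
Accumulation ratio R = 1/(1 − f) ≈ 1/0.9116 ≈ 1.0970.
Single-dose peak C₀ = D/Vd = 670/147 ≈ 4.558 μg/mL.
Cmax,ss = C₀/(1 − f) ≈ 4.558/0.9116 ≈ 5.000 μg/mL.
Steady-state trough Cmin,ss = Cmax,ss·f ≈ 5.000 × 0.0884 ≈ 0.442 μg/mL.
Trough 0.4 μg/mL vs MEC 1 μg/mL: subtherapeutic.

0.4 μg/mL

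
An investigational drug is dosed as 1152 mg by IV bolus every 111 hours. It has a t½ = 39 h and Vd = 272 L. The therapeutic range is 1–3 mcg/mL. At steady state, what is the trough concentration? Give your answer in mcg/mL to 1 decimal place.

Over one 111-h interval, 111/39 ≈ 2.8462 half-lives elapse, leaving f ≈ 0.1391 of each dose.
Each bolus raises the concentration by D/Vd = 1152/272 ≈ 4.235 mcg/mL.
Steady-state trough Cmin,ss = C₀·f/(1−f) ≈ 4.235 × 0.1391/0.8609 ≈ 0.684 mcg/mL.
Trough 0.7 mcg/mL vs MEC 1 mcg/mL: subtherapeutic.

0.7 mcg/mL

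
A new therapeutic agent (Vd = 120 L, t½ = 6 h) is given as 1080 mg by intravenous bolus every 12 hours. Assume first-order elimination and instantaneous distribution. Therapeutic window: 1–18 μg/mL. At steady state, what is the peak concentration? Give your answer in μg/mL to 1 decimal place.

The dosing interval is 2 half-lives, so f = 2^(−2) = 0.25.
At steady state, R = 1/(1 − 0.25) = 4/3.
Single-dose peak C₀ = D/Vd = 1080/120 = 9 μg/mL.
Steady-state peak Cmax,ss = C₀·R = 9 × 4/3 ≈ 12.000 μg/mL.
Peak 12.0 μg/mL vs MTC 18 μg/mL: below toxic threshold.

12.0 μg/mL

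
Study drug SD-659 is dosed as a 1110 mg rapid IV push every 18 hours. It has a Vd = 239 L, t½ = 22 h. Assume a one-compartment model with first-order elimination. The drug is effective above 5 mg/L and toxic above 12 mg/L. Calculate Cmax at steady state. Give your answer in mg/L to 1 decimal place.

10.7 mg/L

τ/t½ = 18/22 ≈ 0.81818, so fraction remaining f = (1/2)^(18/22) ≈ 0.5672.
At steady state, accumulation factor R = 1/(1 − e^(−kτ)) ≈ 2.3105.
Single-dose peak C₀ = D/Vd = 1110/239 ≈ 4.644 mg/L.
Steady-state peak Cmax,ss = C₀·R ≈ 4.644 × 2.3105 ≈ 10.730 mg/L.
Peak 10.7 mg/L vs MTC 12 mg/L: below toxic threshold.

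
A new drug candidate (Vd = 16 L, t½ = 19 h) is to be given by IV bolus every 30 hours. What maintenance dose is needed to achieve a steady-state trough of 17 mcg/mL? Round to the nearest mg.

541 mg

τ/t½ = 30/19 ≈ 1.5789, so f = (1/2)^(30/19) ≈ 0.334726.
Cmin,ss = (D/Vd)·f/(1−f), so D = Cmin,ss·Vd·(1−f)/f.
D = 17 × 16 × (1−f)/f ≈ 17 × 16 × 1.98752 ≈ 540.61 mg.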